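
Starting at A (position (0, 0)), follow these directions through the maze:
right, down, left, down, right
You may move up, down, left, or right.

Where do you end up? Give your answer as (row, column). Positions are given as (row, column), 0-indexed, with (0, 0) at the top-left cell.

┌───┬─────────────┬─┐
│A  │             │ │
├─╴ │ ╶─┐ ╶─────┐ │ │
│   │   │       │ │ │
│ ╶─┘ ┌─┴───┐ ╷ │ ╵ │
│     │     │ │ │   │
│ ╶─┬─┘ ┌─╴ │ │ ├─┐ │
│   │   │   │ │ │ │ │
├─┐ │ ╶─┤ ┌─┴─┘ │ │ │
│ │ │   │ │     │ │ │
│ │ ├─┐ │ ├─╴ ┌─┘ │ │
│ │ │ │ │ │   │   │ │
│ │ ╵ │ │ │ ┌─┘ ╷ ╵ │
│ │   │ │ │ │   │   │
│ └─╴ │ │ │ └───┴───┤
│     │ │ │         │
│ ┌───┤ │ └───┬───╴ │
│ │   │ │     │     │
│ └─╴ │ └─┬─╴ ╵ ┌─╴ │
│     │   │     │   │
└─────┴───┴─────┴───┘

Following directions step by step:
Start: (0, 0)
  right: (0, 0) → (0, 1)
  down: (0, 1) → (1, 1)
  left: (1, 1) → (1, 0)
  down: (1, 0) → (2, 0)
  right: (2, 0) → (2, 1)
Final position: (2, 1)

Path taken:

┌───┬─────────────┬─┐
│A ↓│             │ │
├─╴ │ ╶─┐ ╶─────┐ │ │
│↓ ↲│   │       │ │ │
│ ╶─┘ ┌─┴───┐ ╷ │ ╵ │
│↳ B  │     │ │ │   │
│ ╶─┬─┘ ┌─╴ │ │ ├─┐ │
│   │   │   │ │ │ │ │
├─┐ │ ╶─┤ ┌─┴─┘ │ │ │
│ │ │   │ │     │ │ │
│ │ ├─┐ │ ├─╴ ┌─┘ │ │
│ │ │ │ │ │   │   │ │
│ │ ╵ │ │ │ ┌─┘ ╷ ╵ │
│ │   │ │ │ │   │   │
│ └─╴ │ │ │ └───┴───┤
│     │ │ │         │
│ ┌───┤ │ └───┬───╴ │
│ │   │ │     │     │
│ └─╴ │ └─┬─╴ ╵ ┌─╴ │
│     │   │     │   │
└─────┴───┴─────┴───┘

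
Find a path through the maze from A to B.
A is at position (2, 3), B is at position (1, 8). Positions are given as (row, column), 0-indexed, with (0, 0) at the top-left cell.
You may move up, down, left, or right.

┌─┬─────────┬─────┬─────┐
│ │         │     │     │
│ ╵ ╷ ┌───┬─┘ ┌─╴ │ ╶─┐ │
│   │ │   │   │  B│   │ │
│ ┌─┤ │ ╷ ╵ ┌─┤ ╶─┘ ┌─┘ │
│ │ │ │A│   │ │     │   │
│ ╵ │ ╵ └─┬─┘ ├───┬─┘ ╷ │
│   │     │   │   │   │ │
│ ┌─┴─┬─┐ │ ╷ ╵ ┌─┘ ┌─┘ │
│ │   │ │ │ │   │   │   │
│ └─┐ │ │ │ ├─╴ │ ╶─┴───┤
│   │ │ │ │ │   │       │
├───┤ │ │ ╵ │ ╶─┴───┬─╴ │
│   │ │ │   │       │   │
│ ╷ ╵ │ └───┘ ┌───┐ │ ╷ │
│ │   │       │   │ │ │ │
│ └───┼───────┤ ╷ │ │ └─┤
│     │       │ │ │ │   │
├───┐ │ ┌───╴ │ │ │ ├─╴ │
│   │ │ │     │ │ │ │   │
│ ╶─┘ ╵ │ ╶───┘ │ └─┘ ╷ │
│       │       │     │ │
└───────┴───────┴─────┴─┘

Finding the shortest path from (2, 3) to (1, 8):
Path length: 10 steps
Directions: up → right → down → right → up → right → up → right → right → down

Solution:

┌─┬─────────┬─────┬─────┐
│ │         │↱ → ↓│     │
│ ╵ ╷ ┌───┬─┘ ┌─╴ │ ╶─┐ │
│   │ │↱ ↓│↱ ↑│  B│   │ │
│ ┌─┤ │ ╷ ╵ ┌─┤ ╶─┘ ┌─┘ │
│ │ │ │A│↳ ↑│ │     │   │
│ ╵ │ ╵ └─┬─┘ ├───┬─┘ ╷ │
│   │     │   │   │   │ │
│ ┌─┴─┬─┐ │ ╷ ╵ ┌─┘ ┌─┘ │
│ │   │ │ │ │   │   │   │
│ └─┐ │ │ │ ├─╴ │ ╶─┴───┤
│   │ │ │ │ │   │       │
├───┤ │ │ ╵ │ ╶─┴───┬─╴ │
│   │ │ │   │       │   │
│ ╷ ╵ │ └───┘ ┌───┐ │ ╷ │
│ │   │       │   │ │ │ │
│ └───┼───────┤ ╷ │ │ └─┤
│     │       │ │ │ │   │
├───┐ │ ┌───╴ │ │ │ ├─╴ │
│   │ │ │     │ │ │ │   │
│ ╶─┘ ╵ │ ╶───┘ │ └─┘ ╷ │
│       │       │     │ │
└───────┴───────┴─────┴─┘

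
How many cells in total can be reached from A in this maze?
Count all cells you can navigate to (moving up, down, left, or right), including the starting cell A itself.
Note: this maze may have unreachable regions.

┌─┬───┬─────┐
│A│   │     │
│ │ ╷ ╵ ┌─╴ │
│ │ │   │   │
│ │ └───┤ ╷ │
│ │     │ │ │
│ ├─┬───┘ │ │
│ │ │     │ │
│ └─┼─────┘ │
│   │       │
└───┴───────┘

Using BFS/flood-fill to find all reachable cells from A:
Maze size: 5 × 6 = 30 total cells
24 cell(s) are walled off and cannot be reached from A.
Reachable cells: 6

Reachable region (· marks reachable cells):

┌─┬───┬─────┐
│A│   │     │
│ │ ╷ ╵ ┌─╴ │
│·│ │   │   │
│ │ └───┤ ╷ │
│·│     │ │ │
│ ├─┬───┘ │ │
│·│ │     │ │
│ └─┼─────┘ │
│· ·│       │
└───┴───────┘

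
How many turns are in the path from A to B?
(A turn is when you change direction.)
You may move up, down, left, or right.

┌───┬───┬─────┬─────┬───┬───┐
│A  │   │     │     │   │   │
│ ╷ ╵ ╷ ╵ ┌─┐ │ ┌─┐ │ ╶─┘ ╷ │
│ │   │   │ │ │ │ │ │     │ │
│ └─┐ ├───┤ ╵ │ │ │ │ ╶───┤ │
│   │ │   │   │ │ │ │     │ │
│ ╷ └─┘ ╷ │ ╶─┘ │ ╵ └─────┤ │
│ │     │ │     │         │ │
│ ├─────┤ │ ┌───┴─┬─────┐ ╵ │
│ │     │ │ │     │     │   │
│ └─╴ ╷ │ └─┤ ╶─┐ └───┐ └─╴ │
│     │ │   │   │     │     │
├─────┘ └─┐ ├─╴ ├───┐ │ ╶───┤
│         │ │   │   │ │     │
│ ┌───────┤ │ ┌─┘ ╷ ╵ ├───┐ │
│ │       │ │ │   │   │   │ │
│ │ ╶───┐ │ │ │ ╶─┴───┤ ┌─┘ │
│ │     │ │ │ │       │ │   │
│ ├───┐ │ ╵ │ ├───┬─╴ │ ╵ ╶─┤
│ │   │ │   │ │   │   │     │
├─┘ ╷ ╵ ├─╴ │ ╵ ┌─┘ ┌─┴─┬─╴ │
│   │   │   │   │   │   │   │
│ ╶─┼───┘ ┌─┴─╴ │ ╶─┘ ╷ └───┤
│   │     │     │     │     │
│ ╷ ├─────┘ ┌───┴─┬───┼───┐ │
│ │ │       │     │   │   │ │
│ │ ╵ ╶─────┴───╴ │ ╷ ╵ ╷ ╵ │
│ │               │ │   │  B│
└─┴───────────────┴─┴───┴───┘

Directions: down, down, right, down, right, right, up, right, down, down, down, right, down, down, down, down, left, up, up, left, left, left, down, right, right, down, down, left, up, left, down, left, down, right, down, down, right, up, right, right, right, up, right, right, up, left, up, up, up, up, right, up, left, up, right, right, down, right, right, down, down, left, up, left, down, left, down, right, right, right, down, left, down, left, down, right, right, up, right, down, right, right, down, down
Number of turns: 56

Solution:

┌───┬───┬─────┬─────┬───┬───┐
│A  │   │     │     │   │   │
│ ╷ ╵ ╷ ╵ ┌─┐ │ ┌─┐ │ ╶─┘ ╷ │
│↓│   │   │ │ │ │ │ │     │ │
│ └─┐ ├───┤ ╵ │ │ │ │ ╶───┤ │
│↳ ↓│ │↱ ↓│   │ │ │ │     │ │
│ ╷ └─┘ ╷ │ ╶─┘ │ ╵ └─────┤ │
│ │↳ → ↑│↓│     │         │ │
│ ├─────┤ │ ┌───┴─┬─────┐ ╵ │
│ │     │↓│ │↱ → ↓│     │   │
│ └─╴ ╷ │ └─┤ ╶─┐ └───┐ └─╴ │
│     │ │↳ ↓│↑ ↰│↳ → ↓│     │
├─────┘ └─┐ ├─╴ ├───┐ │ ╶───┤
│         │↓│↱ ↑│↓ ↰│↓│     │
│ ┌───────┤ │ ┌─┘ ╷ ╵ ├───┐ │
│ │↓ ← ← ↰│↓│↑│↓ ↲│↑ ↲│   │ │
│ │ ╶───┐ │ │ │ ╶─┴───┤ ┌─┘ │
│ │↳ → ↓│↑│↓│↑│↳ → → ↓│ │   │
│ ├───┐ │ ╵ │ ├───┬─╴ │ ╵ ╶─┤
│ │↓ ↰│↓│↑ ↲│↑│   │↓ ↲│     │
├─┘ ╷ ╵ ├─╴ │ ╵ ┌─┘ ┌─┴─┬─╴ │
│↓ ↲│↑ ↲│   │↑ ↰│↓ ↲│↱ ↓│   │
│ ╶─┼───┘ ┌─┴─╴ │ ╶─┘ ╷ └───┤
│↳ ↓│     │↱ → ↑│↳ → ↑│↳ → ↓│
│ ╷ ├─────┘ ┌───┴─┬───┼───┐ │
│ │↓│↱ → → ↑│     │   │   │↓│
│ │ ╵ ╶─────┴───╴ │ ╷ ╵ ╷ ╵ │
│ │↳ ↑            │ │   │  B│
└─┴───────────────┴─┴───┴───┘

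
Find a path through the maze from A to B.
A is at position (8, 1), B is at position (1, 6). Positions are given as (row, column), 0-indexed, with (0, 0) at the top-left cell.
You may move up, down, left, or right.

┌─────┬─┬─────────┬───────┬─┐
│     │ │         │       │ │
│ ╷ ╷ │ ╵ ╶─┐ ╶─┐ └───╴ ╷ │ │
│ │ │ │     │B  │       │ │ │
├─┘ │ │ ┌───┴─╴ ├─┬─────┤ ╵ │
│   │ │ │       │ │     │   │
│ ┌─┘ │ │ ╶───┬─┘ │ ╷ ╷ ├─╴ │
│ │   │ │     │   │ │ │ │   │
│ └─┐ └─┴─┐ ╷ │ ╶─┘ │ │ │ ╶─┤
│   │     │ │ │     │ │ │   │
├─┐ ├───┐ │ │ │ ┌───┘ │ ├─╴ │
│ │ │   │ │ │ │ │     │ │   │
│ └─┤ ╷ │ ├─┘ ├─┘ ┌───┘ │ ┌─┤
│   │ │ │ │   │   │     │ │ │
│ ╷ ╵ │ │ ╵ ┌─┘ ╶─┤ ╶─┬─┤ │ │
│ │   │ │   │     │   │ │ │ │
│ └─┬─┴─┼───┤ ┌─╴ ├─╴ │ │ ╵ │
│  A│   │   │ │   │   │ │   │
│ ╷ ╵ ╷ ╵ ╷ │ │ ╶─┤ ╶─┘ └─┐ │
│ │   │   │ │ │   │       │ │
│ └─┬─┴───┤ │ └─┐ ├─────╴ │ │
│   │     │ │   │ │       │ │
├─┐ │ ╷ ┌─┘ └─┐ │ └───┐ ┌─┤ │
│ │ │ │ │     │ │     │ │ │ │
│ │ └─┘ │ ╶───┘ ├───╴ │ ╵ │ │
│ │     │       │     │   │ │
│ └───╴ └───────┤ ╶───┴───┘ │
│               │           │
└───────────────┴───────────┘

Finding the shortest path from (8, 1) to (1, 6):
Path length: 68 steps
Directions: down → right → up → right → down → right → up → right → down → down → down → left → down → right → right → right → up → up → left → up → up → up → right → right → down → left → down → right → down → down → right → right → down → left → left → down → right → right → right → right → right → up → up → up → up → up → left → up → up → up → right → up → left → up → right → up → left → up → up → left → down → left → left → left → up → left → left → down

Solution:

┌─────┬─┬─────────┬───────┬─┐
│     │ │    ↓ ← ↰│    ↓ ↰│ │
│ ╷ ╷ │ ╵ ╶─┐ ╶─┐ └───╴ ╷ │ │
│ │ │ │     │B  │↑ ← ← ↲│↑│ │
├─┘ │ │ ┌───┴─╴ ├─┬─────┤ ╵ │
│   │ │ │       │ │     │↑ ↰│
│ ┌─┘ │ │ ╶───┬─┘ │ ╷ ╷ ├─╴ │
│ │   │ │     │   │ │ │ │↱ ↑│
│ └─┐ └─┴─┐ ╷ │ ╶─┘ │ │ │ ╶─┤
│   │     │ │ │     │ │ │↑ ↰│
├─┐ ├───┐ │ │ │ ┌───┘ │ ├─╴ │
│ │ │   │ │ │ │ │     │ │↱ ↑│
│ └─┤ ╷ │ ├─┘ ├─┘ ┌───┘ │ ┌─┤
│   │ │ │ │   │   │     │↑│ │
│ ╷ ╵ │ │ ╵ ┌─┘ ╶─┤ ╶─┬─┤ │ │
│ │   │ │   │↱ → ↓│   │ │↑│ │
│ └─┬─┴─┼───┤ ┌─╴ ├─╴ │ │ ╵ │
│  A│↱ ↓│↱ ↓│↑│↓ ↲│   │ │↑ ↰│
│ ╷ ╵ ╷ ╵ ╷ │ │ ╶─┤ ╶─┘ └─┐ │
│ │↳ ↑│↳ ↑│↓│↑│↳ ↓│       │↑│
│ └─┬─┴───┤ │ └─┐ ├─────╴ │ │
│   │     │↓│↑ ↰│↓│       │↑│
├─┐ │ ╷ ┌─┘ └─┐ │ └───┐ ┌─┤ │
│ │ │ │ │↓ ↲  │↑│↳ → ↓│ │ │↑│
│ │ └─┘ │ ╶───┘ ├───╴ │ ╵ │ │
│ │     │↳ → → ↑│↓ ← ↲│   │↑│
│ └───╴ └───────┤ ╶───┴───┘ │
│               │↳ → → → → ↑│
└───────────────┴───────────┘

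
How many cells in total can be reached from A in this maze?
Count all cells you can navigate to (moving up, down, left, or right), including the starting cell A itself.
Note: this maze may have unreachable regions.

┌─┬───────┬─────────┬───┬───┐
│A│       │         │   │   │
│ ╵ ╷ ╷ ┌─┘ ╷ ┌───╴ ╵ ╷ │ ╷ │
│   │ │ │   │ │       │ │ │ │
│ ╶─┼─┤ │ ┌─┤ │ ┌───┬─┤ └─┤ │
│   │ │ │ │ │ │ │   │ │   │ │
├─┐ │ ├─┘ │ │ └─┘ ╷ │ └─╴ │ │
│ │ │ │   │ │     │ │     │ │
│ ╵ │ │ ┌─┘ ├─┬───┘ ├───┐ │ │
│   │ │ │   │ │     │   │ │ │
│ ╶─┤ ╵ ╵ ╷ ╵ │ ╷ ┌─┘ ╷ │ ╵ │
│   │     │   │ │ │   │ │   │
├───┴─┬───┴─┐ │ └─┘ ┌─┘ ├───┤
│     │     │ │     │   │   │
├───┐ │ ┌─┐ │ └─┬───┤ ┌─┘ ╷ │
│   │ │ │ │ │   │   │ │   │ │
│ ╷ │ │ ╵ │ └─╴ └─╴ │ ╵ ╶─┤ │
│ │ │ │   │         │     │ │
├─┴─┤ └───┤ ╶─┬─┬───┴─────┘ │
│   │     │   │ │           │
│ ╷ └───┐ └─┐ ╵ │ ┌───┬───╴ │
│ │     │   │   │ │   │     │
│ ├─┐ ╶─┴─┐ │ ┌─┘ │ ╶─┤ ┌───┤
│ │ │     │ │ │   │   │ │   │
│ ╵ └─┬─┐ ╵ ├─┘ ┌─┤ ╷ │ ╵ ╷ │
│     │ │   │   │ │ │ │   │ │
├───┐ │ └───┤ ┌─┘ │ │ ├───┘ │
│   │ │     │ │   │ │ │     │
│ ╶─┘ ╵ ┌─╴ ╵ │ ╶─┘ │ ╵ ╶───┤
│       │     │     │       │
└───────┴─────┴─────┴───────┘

Using BFS/flood-fill to find all reachable cells from A:
Maze size: 15 × 14 = 210 total cells
192 cell(s) are walled off and cannot be reached from A.
Reachable cells: 18

Reachable region (· marks reachable cells):

┌─┬───────┬─────────┬───┬───┐
│A│· · · ·│         │   │   │
│ ╵ ╷ ╷ ┌─┘ ╷ ┌───╴ ╵ ╷ │ ╷ │
│· ·│·│·│   │ │       │ │ │ │
│ ╶─┼─┤ │ ┌─┤ │ ┌───┬─┤ └─┤ │
│· ·│ │·│ │ │ │ │   │ │   │ │
├─┐ │ ├─┘ │ │ └─┘ ╷ │ └─╴ │ │
│·│·│ │   │ │     │ │     │ │
│ ╵ │ │ ┌─┘ ├─┬───┘ ├───┐ │ │
│· ·│ │ │   │ │     │   │ │ │
│ ╶─┤ ╵ ╵ ╷ ╵ │ ╷ ┌─┘ ╷ │ ╵ │
│· ·│     │   │ │ │   │ │   │
├───┴─┬───┴─┐ │ └─┘ ┌─┘ ├───┤
│     │     │ │     │   │   │
├───┐ │ ┌─┐ │ └─┬───┤ ┌─┘ ╷ │
│   │ │ │ │ │   │   │ │   │ │
│ ╷ │ │ ╵ │ └─╴ └─╴ │ ╵ ╶─┤ │
│ │ │ │   │         │     │ │
├─┴─┤ └───┤ ╶─┬─┬───┴─────┘ │
│   │     │   │ │           │
│ ╷ └───┐ └─┐ ╵ │ ┌───┬───╴ │
│ │     │   │   │ │   │     │
│ ├─┐ ╶─┴─┐ │ ┌─┘ │ ╶─┤ ┌───┤
│ │ │     │ │ │   │   │ │   │
│ ╵ └─┬─┐ ╵ ├─┘ ┌─┤ ╷ │ ╵ ╷ │
│     │ │   │   │ │ │ │   │ │
├───┐ │ └───┤ ┌─┘ │ │ ├───┘ │
│   │ │     │ │   │ │ │     │
│ ╶─┘ ╵ ┌─╴ ╵ │ ╶─┘ │ ╵ ╶───┤
│       │     │     │       │
└───────┴─────┴─────┴───────┘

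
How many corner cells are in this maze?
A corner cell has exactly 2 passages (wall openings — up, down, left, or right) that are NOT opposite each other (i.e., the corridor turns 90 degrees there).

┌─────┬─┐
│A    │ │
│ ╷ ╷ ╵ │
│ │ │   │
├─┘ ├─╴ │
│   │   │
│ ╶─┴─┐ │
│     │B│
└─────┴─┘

Counting corner cells (2 non-opposite passages):
Total corners: 6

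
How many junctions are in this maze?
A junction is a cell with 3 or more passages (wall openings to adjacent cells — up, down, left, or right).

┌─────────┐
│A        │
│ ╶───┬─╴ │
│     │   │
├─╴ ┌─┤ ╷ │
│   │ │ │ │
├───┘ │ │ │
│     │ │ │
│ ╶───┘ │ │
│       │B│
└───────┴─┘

Checking each cell for number of passages:

Junctions found (3+ passages):
  (1, 1): 3 passages
  (1, 4): 3 passages
Total junctions: 2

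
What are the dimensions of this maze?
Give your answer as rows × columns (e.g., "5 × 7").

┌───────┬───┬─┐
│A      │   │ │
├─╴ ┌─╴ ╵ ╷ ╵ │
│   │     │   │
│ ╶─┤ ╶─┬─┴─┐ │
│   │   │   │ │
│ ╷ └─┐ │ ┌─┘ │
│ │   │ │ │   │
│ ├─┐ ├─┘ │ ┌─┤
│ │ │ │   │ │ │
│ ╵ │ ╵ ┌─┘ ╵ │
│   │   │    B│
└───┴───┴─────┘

Counting the maze dimensions:
Rows (vertical): 6
Columns (horizontal): 7
Dimensions: 6 × 7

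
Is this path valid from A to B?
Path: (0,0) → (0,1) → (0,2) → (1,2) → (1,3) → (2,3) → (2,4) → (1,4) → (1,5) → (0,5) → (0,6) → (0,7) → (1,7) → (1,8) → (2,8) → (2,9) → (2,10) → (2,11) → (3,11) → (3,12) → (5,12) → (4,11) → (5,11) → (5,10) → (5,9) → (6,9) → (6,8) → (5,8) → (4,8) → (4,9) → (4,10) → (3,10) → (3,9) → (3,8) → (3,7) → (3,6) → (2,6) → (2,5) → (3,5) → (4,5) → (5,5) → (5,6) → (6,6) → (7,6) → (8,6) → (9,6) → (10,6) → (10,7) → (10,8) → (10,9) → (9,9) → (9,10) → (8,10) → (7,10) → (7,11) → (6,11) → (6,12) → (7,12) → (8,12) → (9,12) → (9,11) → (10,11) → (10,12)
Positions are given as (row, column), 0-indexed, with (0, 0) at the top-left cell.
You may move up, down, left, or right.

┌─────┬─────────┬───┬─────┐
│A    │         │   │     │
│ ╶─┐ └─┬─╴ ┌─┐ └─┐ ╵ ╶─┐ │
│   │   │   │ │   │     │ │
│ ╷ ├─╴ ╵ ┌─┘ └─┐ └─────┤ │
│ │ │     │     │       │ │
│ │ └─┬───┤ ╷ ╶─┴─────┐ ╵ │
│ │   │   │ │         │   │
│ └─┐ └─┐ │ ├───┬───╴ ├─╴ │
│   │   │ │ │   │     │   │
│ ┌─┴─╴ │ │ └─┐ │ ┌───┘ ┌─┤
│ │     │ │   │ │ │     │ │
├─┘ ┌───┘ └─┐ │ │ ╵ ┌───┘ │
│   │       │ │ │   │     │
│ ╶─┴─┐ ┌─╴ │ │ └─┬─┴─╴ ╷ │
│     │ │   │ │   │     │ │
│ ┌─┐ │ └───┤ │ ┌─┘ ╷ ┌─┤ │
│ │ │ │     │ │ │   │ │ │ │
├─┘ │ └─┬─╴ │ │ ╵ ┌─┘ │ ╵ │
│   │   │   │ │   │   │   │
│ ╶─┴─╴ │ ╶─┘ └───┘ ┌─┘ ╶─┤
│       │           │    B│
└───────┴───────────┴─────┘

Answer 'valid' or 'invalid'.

Checking path validity:
Result: Invalid move at step 20: cannot move from (3, 12) to (5, 12).

invalid

Correct solution:

┌─────┬─────────┬───┬─────┐
│A → ↓│    ↱ → ↓│   │     │
│ ╶─┐ └─┬─╴ ┌─┐ └─┐ ╵ ╶─┐ │
│   │↳ ↓│↱ ↑│ │↳ ↓│     │ │
│ ╷ ├─╴ ╵ ┌─┘ └─┐ └─────┤ │
│ │ │  ↳ ↑│↓ ↰  │↳ → → ↓│ │
│ │ └─┬───┤ ╷ ╶─┴─────┐ ╵ │
│ │   │   │↓│↑ ← ← ← ↰│↳ ↓│
│ └─┐ └─┐ │ ├───┬───╴ ├─╴ │
│   │   │ │↓│   │↱ → ↑│↓ ↲│
│ ┌─┴─╴ │ │ └─┐ │ ┌───┘ ┌─┤
│ │     │ │↳ ↓│ │↑│↓ ← ↲│ │
├─┘ ┌───┘ └─┐ │ │ ╵ ┌───┘ │
│   │       │↓│ │↑ ↲│  ↱ ↓│
│ ╶─┴─┐ ┌─╴ │ │ └─┬─┴─╴ ╷ │
│     │ │   │↓│   │  ↱ ↑│↓│
│ ┌─┐ │ └───┤ │ ┌─┘ ╷ ┌─┤ │
│ │ │ │     │↓│ │   │↑│ │↓│
├─┘ │ └─┬─╴ │ │ ╵ ┌─┘ │ ╵ │
│   │   │   │↓│   │↱ ↑│↓ ↲│
│ ╶─┴─╴ │ ╶─┘ └───┘ ┌─┘ ╶─┤
│       │    ↳ → → ↑│  ↳ B│
└───────┴───────────┴─────┘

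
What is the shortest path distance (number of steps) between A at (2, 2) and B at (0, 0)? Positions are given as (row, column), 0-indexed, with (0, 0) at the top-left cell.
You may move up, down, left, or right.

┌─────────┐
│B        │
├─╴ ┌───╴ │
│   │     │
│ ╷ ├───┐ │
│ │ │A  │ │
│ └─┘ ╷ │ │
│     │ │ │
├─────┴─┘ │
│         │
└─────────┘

Finding path from (2, 2) to (0, 0):
Path: (2,2) → (3,2) → (3,1) → (3,0) → (2,0) → (1,0) → (1,1) → (0,1) → (0,0)
Distance: 8 steps

Solution:

┌─────────┐
│B ↰      │
├─╴ ┌───╴ │
│↱ ↑│     │
│ ╷ ├───┐ │
│↑│ │A  │ │
│ └─┘ ╷ │ │
│↑ ← ↲│ │ │
├─────┴─┘ │
│         │
└─────────┘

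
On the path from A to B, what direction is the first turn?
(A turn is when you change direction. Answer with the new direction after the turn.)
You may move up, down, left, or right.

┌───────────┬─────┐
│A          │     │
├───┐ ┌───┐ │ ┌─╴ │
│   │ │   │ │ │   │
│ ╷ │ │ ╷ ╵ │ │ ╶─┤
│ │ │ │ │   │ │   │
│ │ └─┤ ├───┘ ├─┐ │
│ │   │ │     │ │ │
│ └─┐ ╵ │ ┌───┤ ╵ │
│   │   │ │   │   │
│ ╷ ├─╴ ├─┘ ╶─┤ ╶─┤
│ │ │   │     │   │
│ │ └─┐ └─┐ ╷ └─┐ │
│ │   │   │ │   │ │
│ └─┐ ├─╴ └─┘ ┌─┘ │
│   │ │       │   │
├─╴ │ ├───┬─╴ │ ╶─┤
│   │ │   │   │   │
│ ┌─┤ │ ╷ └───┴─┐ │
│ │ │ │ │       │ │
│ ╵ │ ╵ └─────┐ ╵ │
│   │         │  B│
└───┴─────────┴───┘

Directions: right, right, right, right, right, down, down, left, up, left, down, down, down, left, up, left, up, up, left, down, down, down, right, down, down, right, down, down, down, down, right, up, up, right, down, right, right, right, down, right
First turn direction: down

Solution:

┌───────────┬─────┐
│A → → → → ↓│     │
├───┐ ┌───┐ │ ┌─╴ │
│↓ ↰│ │↓ ↰│↓│ │   │
│ ╷ │ │ ╷ ╵ │ │ ╶─┤
│↓│↑│ │↓│↑ ↲│ │   │
│ │ └─┤ ├───┘ ├─┐ │
│↓│↑ ↰│↓│     │ │ │
│ └─┐ ╵ │ ┌───┤ ╵ │
│↳ ↓│↑ ↲│ │   │   │
│ ╷ ├─╴ ├─┘ ╶─┤ ╶─┤
│ │↓│   │     │   │
│ │ └─┐ └─┐ ╷ └─┐ │
│ │↳ ↓│   │ │   │ │
│ └─┐ ├─╴ └─┘ ┌─┘ │
│   │↓│       │   │
├─╴ │ ├───┬─╴ │ ╶─┤
│   │↓│↱ ↓│   │   │
│ ┌─┤ │ ╷ └───┴─┐ │
│ │ │↓│↑│↳ → → ↓│ │
│ ╵ │ ╵ └─────┐ ╵ │
│   │↳ ↑      │↳ B│
└───┴─────────┴───┘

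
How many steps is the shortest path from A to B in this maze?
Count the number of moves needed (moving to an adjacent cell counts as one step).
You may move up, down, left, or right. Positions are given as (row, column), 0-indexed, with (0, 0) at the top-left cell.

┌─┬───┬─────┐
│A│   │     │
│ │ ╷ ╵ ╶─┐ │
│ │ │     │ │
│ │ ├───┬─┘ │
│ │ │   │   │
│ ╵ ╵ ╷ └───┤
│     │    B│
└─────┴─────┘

Using BFS to find shortest path:
Start: (0, 0), End: (3, 5)
Path found:
(0,0) → (1,0) → (2,0) → (3,0) → (3,1) → (3,2) → (2,2) → (2,3) → (3,3) → (3,4) → (3,5)
Number of steps: 10

Solution:

┌─┬───┬─────┐
│A│   │     │
│ │ ╷ ╵ ╶─┐ │
│↓│ │     │ │
│ │ ├───┬─┘ │
│↓│ │↱ ↓│   │
│ ╵ ╵ ╷ └───┤
│↳ → ↑│↳ → B│
└─────┴─────┘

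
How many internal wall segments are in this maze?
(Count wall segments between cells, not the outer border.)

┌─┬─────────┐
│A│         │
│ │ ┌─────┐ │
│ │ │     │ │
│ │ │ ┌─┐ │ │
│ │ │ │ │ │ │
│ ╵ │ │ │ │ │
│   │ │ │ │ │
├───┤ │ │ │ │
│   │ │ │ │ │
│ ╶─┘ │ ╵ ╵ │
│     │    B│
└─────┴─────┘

Counting internal wall segments:
Total internal walls: 25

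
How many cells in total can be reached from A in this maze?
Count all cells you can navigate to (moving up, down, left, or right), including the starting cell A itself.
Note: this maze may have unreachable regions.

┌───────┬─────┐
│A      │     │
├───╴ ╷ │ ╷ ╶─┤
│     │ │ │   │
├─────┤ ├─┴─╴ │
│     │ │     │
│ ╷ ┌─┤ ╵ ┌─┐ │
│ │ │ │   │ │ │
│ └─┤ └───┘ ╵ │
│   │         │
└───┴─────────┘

Using BFS/flood-fill to find all reachable cells from A:
Maze size: 5 × 7 = 35 total cells
7 cell(s) are walled off and cannot be reached from A.
Reachable cells: 28

Reachable region (· marks reachable cells):

┌───────┬─────┐
│A · · ·│· · ·│
├───╴ ╷ │ ╷ ╶─┤
│· · ·│·│·│· ·│
├─────┤ ├─┴─╴ │
│     │·│· · ·│
│ ╷ ┌─┤ ╵ ┌─┐ │
│ │ │·│· ·│·│·│
│ └─┤ └───┘ ╵ │
│   │· · · · ·│
└───┴─────────┘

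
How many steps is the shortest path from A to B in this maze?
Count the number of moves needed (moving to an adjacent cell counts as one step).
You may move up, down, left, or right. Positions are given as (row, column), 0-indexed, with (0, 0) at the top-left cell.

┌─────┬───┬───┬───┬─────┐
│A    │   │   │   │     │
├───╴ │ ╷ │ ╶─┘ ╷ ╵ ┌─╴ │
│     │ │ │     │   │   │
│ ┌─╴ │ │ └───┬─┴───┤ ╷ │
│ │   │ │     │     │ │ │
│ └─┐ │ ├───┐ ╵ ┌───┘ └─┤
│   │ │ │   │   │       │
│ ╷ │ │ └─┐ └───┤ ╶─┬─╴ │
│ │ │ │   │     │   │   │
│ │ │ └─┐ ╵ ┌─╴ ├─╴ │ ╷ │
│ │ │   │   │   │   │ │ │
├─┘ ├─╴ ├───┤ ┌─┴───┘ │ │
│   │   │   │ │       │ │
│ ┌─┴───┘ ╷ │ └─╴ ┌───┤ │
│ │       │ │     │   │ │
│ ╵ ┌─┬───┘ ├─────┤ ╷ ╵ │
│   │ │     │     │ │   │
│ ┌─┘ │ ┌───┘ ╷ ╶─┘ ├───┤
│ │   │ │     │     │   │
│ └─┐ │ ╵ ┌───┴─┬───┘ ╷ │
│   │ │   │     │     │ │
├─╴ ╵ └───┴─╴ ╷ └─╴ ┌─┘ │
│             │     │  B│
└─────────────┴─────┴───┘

Using BFS to find shortest path:
Start: (0, 0), End: (11, 11)
Path found:
(0,0) → (0,1) → (0,2) → (1,2) → (1,1) → (1,0) → (2,0) → (3,0) → (3,1) → (4,1) → (5,1) → (6,1) → (6,0) → (7,0) → (8,0) → (9,0) → (10,0) → (10,1) → (11,1) → (11,2) → (11,3) → (11,4) → (11,5) → (11,6) → (10,6) → (10,7) → (11,7) → (11,8) → (11,9) → (10,9) → (10,10) → (9,10) → (9,11) → (10,11) → (11,11)
Number of steps: 34

Solution:

┌─────┬───┬───┬───┬─────┐
│A → ↓│   │   │   │     │
├───╴ │ ╷ │ ╶─┘ ╷ ╵ ┌─╴ │
│↓ ← ↲│ │ │     │   │   │
│ ┌─╴ │ │ └───┬─┴───┤ ╷ │
│↓│   │ │     │     │ │ │
│ └─┐ │ ├───┐ ╵ ┌───┘ └─┤
│↳ ↓│ │ │   │   │       │
│ ╷ │ │ └─┐ └───┤ ╶─┬─╴ │
│ │↓│ │   │     │   │   │
│ │ │ └─┐ ╵ ┌─╴ ├─╴ │ ╷ │
│ │↓│   │   │   │   │ │ │
├─┘ ├─╴ ├───┤ ┌─┴───┘ │ │
│↓ ↲│   │   │ │       │ │
│ ┌─┴───┘ ╷ │ └─╴ ┌───┤ │
│↓│       │ │     │   │ │
│ ╵ ┌─┬───┘ ├─────┤ ╷ ╵ │
│↓  │ │     │     │ │   │
│ ┌─┘ │ ┌───┘ ╷ ╶─┘ ├───┤
│↓│   │ │     │     │↱ ↓│
│ └─┐ │ ╵ ┌───┴─┬───┘ ╷ │
│↳ ↓│ │   │  ↱ ↓│  ↱ ↑│↓│
├─╴ ╵ └───┴─╴ ╷ └─╴ ┌─┘ │
│  ↳ → → → → ↑│↳ → ↑│  B│
└─────────────┴─────┴───┘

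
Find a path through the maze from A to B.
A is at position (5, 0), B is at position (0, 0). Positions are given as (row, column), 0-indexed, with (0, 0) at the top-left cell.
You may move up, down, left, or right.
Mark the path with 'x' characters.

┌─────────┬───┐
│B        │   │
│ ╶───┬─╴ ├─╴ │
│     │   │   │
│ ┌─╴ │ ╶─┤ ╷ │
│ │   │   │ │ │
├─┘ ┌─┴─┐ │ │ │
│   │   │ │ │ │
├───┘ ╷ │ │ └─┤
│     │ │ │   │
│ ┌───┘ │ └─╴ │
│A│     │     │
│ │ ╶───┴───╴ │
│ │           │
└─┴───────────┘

Finding the shortest path from (5, 0) to (0, 0):
Path length: 29 steps
Directions: up → right → right → up → right → down → down → left → left → down → right → right → right → right → right → up → left → left → up → up → up → left → up → right → up → left → left → left → left

Solution:

┌─────────┬───┐
│B x x x x│   │
│ ╶───┬─╴ ├─╴ │
│     │x x│   │
│ ┌─╴ │ ╶─┤ ╷ │
│ │   │x x│ │ │
├─┘ ┌─┴─┐ │ │ │
│   │x x│x│ │ │
├───┘ ╷ │ │ └─┤
│x x x│x│x│   │
│ ┌───┘ │ └─╴ │
│A│x x x│x x x│
│ │ ╶───┴───╴ │
│ │x x x x x x│
└─┴───────────┘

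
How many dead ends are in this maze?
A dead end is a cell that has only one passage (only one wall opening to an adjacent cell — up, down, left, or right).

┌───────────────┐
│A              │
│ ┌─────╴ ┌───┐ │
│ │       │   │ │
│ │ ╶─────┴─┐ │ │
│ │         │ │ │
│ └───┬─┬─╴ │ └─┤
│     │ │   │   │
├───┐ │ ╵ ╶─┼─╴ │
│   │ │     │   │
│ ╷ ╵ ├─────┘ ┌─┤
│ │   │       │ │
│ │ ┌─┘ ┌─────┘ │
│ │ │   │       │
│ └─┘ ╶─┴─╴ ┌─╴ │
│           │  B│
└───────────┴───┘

Checking each cell for number of passages:

Dead ends found at positions:
  (1, 5)
  (2, 7)
  (3, 3)
  (4, 5)
  (5, 7)
  (6, 1)
  (6, 4)
  (7, 6)
Total dead ends: 8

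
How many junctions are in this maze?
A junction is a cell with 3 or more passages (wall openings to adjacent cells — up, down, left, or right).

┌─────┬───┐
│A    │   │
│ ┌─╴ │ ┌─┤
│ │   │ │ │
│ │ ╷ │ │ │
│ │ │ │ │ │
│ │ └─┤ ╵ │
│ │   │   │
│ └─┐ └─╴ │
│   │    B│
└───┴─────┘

Checking each cell for number of passages:

Junctions found (3+ passages):
  (1, 2): 3 passages
  (3, 4): 3 passages
Total junctions: 2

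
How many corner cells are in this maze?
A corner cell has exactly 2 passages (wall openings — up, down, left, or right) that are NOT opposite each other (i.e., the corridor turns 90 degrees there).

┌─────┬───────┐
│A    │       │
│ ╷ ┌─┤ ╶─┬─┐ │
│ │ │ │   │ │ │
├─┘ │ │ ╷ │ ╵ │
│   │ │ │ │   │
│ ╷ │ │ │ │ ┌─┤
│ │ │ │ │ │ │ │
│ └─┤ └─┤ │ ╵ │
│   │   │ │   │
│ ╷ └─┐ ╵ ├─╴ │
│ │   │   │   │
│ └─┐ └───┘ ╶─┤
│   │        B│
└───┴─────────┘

Counting corner cells (2 non-opposite passages):
Total corners: 18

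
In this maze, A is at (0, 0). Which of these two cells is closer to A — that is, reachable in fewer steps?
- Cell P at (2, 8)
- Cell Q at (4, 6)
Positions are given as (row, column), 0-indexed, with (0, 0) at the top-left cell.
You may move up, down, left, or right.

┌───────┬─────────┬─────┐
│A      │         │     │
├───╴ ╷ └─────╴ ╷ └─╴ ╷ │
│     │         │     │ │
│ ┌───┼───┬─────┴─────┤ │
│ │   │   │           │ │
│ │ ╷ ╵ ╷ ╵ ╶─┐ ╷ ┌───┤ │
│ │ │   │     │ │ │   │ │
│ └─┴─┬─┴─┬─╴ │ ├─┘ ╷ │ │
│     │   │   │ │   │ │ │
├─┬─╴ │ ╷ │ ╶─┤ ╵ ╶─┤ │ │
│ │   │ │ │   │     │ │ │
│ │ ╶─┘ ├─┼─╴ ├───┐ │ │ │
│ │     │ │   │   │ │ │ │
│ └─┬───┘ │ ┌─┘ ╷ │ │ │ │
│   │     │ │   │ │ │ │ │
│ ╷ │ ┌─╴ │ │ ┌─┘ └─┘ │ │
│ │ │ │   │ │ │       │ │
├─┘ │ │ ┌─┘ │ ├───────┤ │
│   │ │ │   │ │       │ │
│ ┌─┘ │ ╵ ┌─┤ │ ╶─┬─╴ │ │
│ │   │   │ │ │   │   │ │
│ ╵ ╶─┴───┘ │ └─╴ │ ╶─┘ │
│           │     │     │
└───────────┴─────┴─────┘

Shortest path A → P at (2, 8): 64 steps
Shortest path A → Q at (4, 6): 68 steps

P is closer (64 steps vs 68 steps).

Path to P:

┌───────┬─────────┬─────┐
│A → → ↓│      ↱ ↓│  ↱ ↓│
├───╴ ╷ └─────╴ ╷ └─╴ ╷ │
│     │↳ → → → ↑│↳ → ↑│↓│
│ ┌───┼───┬─────┴─────┤ │
│ │   │   │    ↱ P    │↓│
│ │ ╷ ╵ ╷ ╵ ╶─┐ ╷ ┌───┤ │
│ │ │   │     │↑│ │↓ ↰│↓│
│ └─┴─┬─┴─┬─╴ │ ├─┘ ╷ │ │
│     │   │   │↑│↓ ↲│↑│↓│
├─┬─╴ │ ╷ │ ╶─┤ ╵ ╶─┤ │ │
│ │   │ │ │   │↑ ↲  │↑│↓│
│ │ ╶─┘ ├─┼─╴ ├───┐ │ │ │
│ │     │ │   │↱ ↓│ │↑│↓│
│ └─┬───┘ │ ┌─┘ ╷ │ │ │ │
│   │     │ │↱ ↑│↓│ │↑│↓│
│ ╷ │ ┌─╴ │ │ ┌─┘ └─┘ │ │
│ │ │ │   │ │↑│  ↳ → ↑│↓│
├─┘ │ │ ┌─┘ │ ├───────┤ │
│   │ │ │   │↑│↓ ← ← ↰│↓│
│ ┌─┘ │ ╵ ┌─┤ │ ╶─┬─╴ │ │
│ │   │   │ │↑│↳ ↓│↱ ↑│↓│
│ ╵ ╶─┴───┘ │ └─╴ │ ╶─┘ │
│           │↑ ← ↲│↑ ← ↲│
└───────────┴─────┴─────┘

Path to Q:

┌───────┬─────────┬─────┐
│A → → ↓│      ↱ ↓│  ↱ ↓│
├───╴ ╷ └─────╴ ╷ └─╴ ╷ │
│     │↳ → → → ↑│↳ → ↑│↓│
│ ┌───┼───┬─────┴─────┤ │
│ │   │   │↓ ← ↰      │↓│
│ │ ╷ ╵ ╷ ╵ ╶─┐ ╷ ┌───┤ │
│ │ │   │  ↳ ↓│↑│ │↓ ↰│↓│
│ └─┴─┬─┴─┬─╴ │ ├─┘ ╷ │ │
│     │   │  Q│↑│↓ ↲│↑│↓│
├─┬─╴ │ ╷ │ ╶─┤ ╵ ╶─┤ │ │
│ │   │ │ │   │↑ ↲  │↑│↓│
│ │ ╶─┘ ├─┼─╴ ├───┐ │ │ │
│ │     │ │   │↱ ↓│ │↑│↓│
│ └─┬───┘ │ ┌─┘ ╷ │ │ │ │
│   │     │ │↱ ↑│↓│ │↑│↓│
│ ╷ │ ┌─╴ │ │ ┌─┘ └─┘ │ │
│ │ │ │   │ │↑│  ↳ → ↑│↓│
├─┘ │ │ ┌─┘ │ ├───────┤ │
│   │ │ │   │↑│↓ ← ← ↰│↓│
│ ┌─┘ │ ╵ ┌─┤ │ ╶─┬─╴ │ │
│ │   │   │ │↑│↳ ↓│↱ ↑│↓│
│ ╵ ╶─┴───┘ │ └─╴ │ ╶─┘ │
│           │↑ ← ↲│↑ ← ↲│
└───────────┴─────┴─────┘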